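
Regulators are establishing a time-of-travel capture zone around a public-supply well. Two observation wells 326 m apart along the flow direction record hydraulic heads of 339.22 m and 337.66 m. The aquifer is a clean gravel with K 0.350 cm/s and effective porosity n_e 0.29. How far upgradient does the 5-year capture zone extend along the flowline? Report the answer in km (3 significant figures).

Hydraulic gradient i = (339.22 − 337.66) / 326 = 1.56 / 326 = 0.004785
K = 0.350 cm/s × 864 = 302.4 m/d
Darcy flux q = K·i = 302.4 × 0.004785 = 1.447 m/d
Seepage velocity v = q / n = 1.447 / 0.29 = 4.990 m/d
T = 5 yr × 365 = 1825 d
L = v × T = 4.990 × 1825 = 9107 m
   = 9.11 km

9.11 km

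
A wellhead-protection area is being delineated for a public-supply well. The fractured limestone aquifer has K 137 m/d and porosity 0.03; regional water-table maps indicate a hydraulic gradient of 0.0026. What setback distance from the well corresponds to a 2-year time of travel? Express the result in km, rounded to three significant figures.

Specific discharge q = 137 × 0.0026 = 0.3562 m/d
v = Ki/n = 137·0.0026/0.03 = 11.87 m/d
T = 2 yr × 365 = 730 d
L = v × T = 11.87 × 730 = 8668 m
   = 8.67 km

8.67 km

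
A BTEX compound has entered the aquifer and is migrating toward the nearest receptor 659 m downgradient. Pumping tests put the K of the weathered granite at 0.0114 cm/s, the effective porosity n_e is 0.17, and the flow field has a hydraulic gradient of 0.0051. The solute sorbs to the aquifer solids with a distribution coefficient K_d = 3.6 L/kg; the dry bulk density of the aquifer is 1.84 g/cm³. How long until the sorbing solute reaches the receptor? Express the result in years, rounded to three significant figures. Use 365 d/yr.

K = 0.0114 cm/s × 864 = 9.850 m/d
Darcy flux q = K·i = 9.850 × 0.0051 = 0.05023 m/d
Average linear velocity = 0.05023 / 0.17 = 0.2955 m/d
Retardation R = 1 + ρ_b·K_d/n = 1 + 1.84×3.6/0.17 = 39.96
Contaminant velocity v_c = v/R = 0.2955/39.96 = 0.007394 m/d
t = L/v_c = 659/0.007394 = 89130 d
   = 89130/365 = 244 yr

244 years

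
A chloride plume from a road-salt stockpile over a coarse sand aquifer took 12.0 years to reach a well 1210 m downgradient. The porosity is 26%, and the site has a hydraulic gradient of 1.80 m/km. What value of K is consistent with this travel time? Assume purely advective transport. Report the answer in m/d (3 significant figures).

t = 12.0 years = 4380 d
v = L / t = 1210 / 4380 = 0.2763 m/d
K = v · n / i = 0.2763 × 0.26 / 0.0018 = 39.9 m/d

39.9 m/d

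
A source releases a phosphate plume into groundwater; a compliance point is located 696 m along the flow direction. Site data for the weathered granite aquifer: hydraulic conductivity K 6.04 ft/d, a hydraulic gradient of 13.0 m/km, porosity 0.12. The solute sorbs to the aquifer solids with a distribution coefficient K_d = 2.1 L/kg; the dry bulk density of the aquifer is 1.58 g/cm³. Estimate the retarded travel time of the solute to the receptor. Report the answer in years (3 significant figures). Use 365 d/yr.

K = 6.04 ft/d × 0.3048 = 1.841 m/d
Specific discharge q = 1.841 × 0.013 = 0.02393 m/d
Seepage velocity v = q / n = 0.02393 / 0.12 = 0.1994 m/d
Retardation R = 1 + ρ_b·K_d/n = 1 + 1.58×2.1/0.12 = 28.65
Contaminant velocity v_c = v/R = 0.1994/28.65 = 0.006961 m/d
t = L/v_c = 696/0.006961 = 99980 d
   = 99980/365 = 274 yr

274 years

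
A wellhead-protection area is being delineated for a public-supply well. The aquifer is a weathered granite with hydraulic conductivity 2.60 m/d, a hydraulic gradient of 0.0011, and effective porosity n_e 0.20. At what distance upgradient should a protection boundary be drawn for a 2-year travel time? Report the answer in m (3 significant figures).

Specific discharge q = 2.60 × 0.0011 = 0.002860 m/d
Seepage velocity v = q / n = 0.002860 / 0.20 = 0.01430 m/d
T = 2 yr × 365 = 730 d
L = v × T = 0.01430 × 730 = 10.44 m

10.4 m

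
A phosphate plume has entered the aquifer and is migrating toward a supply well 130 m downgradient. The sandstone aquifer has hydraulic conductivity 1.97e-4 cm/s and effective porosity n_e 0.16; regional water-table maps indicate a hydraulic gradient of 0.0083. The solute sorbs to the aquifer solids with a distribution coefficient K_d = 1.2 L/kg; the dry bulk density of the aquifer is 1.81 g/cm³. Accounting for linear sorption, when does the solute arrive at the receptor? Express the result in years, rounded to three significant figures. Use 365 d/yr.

K = 1.97e-4 cm/s × 864 = 0.1702 m/d
Darcy flux q = K·i = 0.1702 × 0.0083 = 0.001413 m/d
v = Ki/n = 0.1702·0.0083/0.16 = 0.008830 m/d
Retardation R = 1 + ρ_b·K_d/n = 1 + 1.81×1.2/0.16 = 14.58
Contaminant velocity v_c = v/R = 0.008830/14.58 = 6.058e-4 m/d
t = L/v_c = 130/6.058e-4 = 214600 d
   = 214600/365 = 588 yr

588 years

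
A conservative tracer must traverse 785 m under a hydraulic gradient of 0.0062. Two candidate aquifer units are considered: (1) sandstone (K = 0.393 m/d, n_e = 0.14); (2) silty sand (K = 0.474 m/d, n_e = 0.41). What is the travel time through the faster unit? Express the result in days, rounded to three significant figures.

45100 days

Unit 1 (sandstone): v = 0.393×0.0062/0.14 = 0.01740 m/d, t = 785/0.01740 = 45100 d
Unit 2 (silty sand): v = 0.474×0.0062/0.41 = 0.007168 m/d, t = 785/0.007168 = 109500 d
Faster unit: t = 45100 d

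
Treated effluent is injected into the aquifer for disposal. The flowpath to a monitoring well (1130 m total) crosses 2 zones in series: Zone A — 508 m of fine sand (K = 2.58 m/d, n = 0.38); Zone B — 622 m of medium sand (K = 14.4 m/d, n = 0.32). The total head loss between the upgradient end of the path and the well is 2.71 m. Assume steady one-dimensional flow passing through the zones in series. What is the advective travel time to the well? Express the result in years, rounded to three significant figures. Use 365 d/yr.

Steady 1-D flow in series ⇒ the Darcy flux q is identical in every zone and the zone head losses add (resistances L/K in series).
Σ(L/K) = 508/2.58 + 622/14.4 = 196.9 + 43.19 = 240.1 d
q = ΔH / Σ(L/K) = 2.71 / 240.1 = 0.01129 m/d (same in every zone)
Zone A: v = q/n = 0.01129/0.38 = 0.02970 m/d → t_A = 508/0.02970 = 17100 d
Zone B: v = q/n = 0.01129/0.32 = 0.03527 m/d → t_B = 622/0.03527 = 17630 d
Total t = 17100 + 17630 = 34740 d
   = 34740 / 365 = 95.2 yr

95.2 years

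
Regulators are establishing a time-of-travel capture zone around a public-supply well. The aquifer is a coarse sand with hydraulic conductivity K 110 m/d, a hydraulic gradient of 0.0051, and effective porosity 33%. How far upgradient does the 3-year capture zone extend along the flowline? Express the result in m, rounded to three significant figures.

1860 m

Specific discharge q = 110 × 0.0051 = 0.5610 m/d
v_s = q/n_e = 0.5610/0.33 = 1.700 m/d
T = 3 yr × 365 = 1095 d
L = v × T = 1.700 × 1095 = 1862 m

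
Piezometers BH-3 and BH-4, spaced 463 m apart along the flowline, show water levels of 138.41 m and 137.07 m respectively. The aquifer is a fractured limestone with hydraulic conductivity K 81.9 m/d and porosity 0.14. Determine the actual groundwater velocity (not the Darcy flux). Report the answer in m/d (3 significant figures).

1.69 m/d

Hydraulic gradient i = (138.41 − 137.07) / 463 = 1.34 / 463 = 0.002894
q = Ki = 81.9 × 0.002894 = 0.2370 m/d
v_s = q/n_e = 0.2370/0.14 = 1.693 m/d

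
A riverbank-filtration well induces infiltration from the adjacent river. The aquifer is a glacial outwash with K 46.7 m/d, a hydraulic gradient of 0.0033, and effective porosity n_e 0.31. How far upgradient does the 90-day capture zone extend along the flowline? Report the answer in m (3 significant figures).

Darcy flux q = K·i = 46.7 × 0.0033 = 0.1541 m/d
Seepage velocity v = q / n = 0.1541 / 0.31 = 0.4971 m/d
L = v × T = 0.4971 × 90 = 44.74 m

44.7 m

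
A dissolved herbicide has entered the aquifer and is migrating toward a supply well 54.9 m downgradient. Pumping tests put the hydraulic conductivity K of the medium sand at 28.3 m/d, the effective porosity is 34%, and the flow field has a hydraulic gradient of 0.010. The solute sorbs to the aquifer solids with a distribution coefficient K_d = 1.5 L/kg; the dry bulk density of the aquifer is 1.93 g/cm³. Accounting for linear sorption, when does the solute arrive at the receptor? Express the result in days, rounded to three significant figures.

Specific discharge q = 28.3 × 0.010 = 0.2830 m/d
v_s = q/n_e = 0.2830/0.34 = 0.8324 m/d
Retardation R = 1 + ρ_b·K_d/n = 1 + 1.93×1.5/0.34 = 9.515
Contaminant velocity v_c = v/R = 0.8324/9.515 = 0.08748 m/d
t = L/v_c = 54.9/0.08748 = 627.6 d

628 days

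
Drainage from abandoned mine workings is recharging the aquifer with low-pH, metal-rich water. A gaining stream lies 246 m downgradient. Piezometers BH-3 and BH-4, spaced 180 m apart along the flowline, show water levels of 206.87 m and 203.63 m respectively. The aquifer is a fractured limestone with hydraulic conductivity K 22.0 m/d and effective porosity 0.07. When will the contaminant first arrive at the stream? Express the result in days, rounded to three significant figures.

Hydraulic gradient i = (206.87 − 203.63) / 180 = 3.24 / 180 = 0.01800
q = Ki = 22.0 × 0.01800 = 0.3960 m/d
Seepage velocity v = q / n = 0.3960 / 0.07 = 5.657 m/d
t = L / v = 246 / 5.657 = 43.48 d

43.5 days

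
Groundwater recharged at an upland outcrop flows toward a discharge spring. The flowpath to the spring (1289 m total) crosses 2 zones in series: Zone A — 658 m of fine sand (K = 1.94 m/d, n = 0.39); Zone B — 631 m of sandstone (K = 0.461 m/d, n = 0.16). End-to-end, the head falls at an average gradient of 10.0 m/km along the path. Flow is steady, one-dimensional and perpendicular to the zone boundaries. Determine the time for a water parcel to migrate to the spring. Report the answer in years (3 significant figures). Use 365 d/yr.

Continuity: the same q passes through each zone, so ΔH = q·Σ(L_j/K_j) — the zones act as resistances in series.
Σ(L/K) = 658/1.94 + 631/0.461 = 339.2 + 1369 = 1708 d
K_eq = L_total / Σ(L/K) = 1289 / 1708 = 0.7547 m/d
q = K_eq · i = 0.7547 × 0.010 = 0.007547 m/d (same in every zone)
Zone A: v = q/n = 0.007547/0.39 = 0.01935 m/d → t_A = 658/0.01935 = 34000 d
Zone B: v = q/n = 0.007547/0.16 = 0.04717 m/d → t_B = 631/0.04717 = 13380 d
Total t = 34000 + 13380 = 47380 d
   = 47380 / 365 = 130 yr

130 years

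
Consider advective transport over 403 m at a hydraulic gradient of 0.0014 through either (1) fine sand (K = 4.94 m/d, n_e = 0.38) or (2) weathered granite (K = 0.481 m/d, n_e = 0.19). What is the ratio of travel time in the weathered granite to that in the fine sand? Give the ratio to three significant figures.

Unit 1 (fine sand): v = 4.94×0.0014/0.38 = 0.01820 m/d, t = 403/0.01820 = 22140 d
Unit 2 (weathered granite): v = 0.481×0.0014/0.19 = 0.003544 m/d, t = 403/0.003544 = 113700 d
t(weathered granite) / t(fine sand) = 113700/22140 = 5.14

5.14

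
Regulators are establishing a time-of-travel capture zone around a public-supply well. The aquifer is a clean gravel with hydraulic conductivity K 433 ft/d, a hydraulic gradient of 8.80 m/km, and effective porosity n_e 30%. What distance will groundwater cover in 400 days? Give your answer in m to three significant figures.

1550 m

K = 433 ft/d × 0.3048 = 132.0 m/d
q = Ki = 132.0 × 0.0088 = 1.161 m/d
Average linear velocity = 1.161 / 0.30 = 3.871 m/d
L = v × T = 3.871 × 400 = 1549 m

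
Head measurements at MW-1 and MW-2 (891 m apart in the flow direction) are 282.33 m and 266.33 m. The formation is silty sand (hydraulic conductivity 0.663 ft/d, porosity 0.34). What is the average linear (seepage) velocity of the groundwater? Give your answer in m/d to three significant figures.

0.0107 m/d

Hydraulic gradient i = (282.33 − 266.33) / 891 = 16.00 / 891 = 0.01796
K = 0.663 ft/d × 0.3048 = 0.2021 m/d
q = Ki = 0.2021 × 0.01796 = 0.003629 m/d
Average linear velocity = 0.003629 / 0.34 = 0.01067 m/d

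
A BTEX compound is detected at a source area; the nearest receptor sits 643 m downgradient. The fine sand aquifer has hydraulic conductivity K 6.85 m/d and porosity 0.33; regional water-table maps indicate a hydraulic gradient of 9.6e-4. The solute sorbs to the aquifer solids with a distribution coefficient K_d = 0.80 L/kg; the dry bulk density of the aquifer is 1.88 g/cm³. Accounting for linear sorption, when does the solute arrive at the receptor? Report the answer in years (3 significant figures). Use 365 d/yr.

q = Ki = 6.85 × 9.6e-4 = 0.006576 m/d
v = Ki/n = 6.85·9.6e-4/0.33 = 0.01993 m/d
Retardation R = 1 + ρ_b·K_d/n = 1 + 1.88×0.80/0.33 = 5.558
Contaminant velocity v_c = v/R = 0.01993/5.558 = 0.003586 m/d
t = L/v_c = 643/0.003586 = 179300 d
   = 179300/365 = 491 yr

491 years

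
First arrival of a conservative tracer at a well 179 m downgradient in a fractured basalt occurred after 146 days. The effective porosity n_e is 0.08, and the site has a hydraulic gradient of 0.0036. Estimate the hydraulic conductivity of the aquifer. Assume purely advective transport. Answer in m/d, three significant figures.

v = L / t = 179 / 146 = 1.226 m/d
K = v · n / i = 1.226 × 0.08 / 0.0036 = 27.2 m/d

27.2 m/d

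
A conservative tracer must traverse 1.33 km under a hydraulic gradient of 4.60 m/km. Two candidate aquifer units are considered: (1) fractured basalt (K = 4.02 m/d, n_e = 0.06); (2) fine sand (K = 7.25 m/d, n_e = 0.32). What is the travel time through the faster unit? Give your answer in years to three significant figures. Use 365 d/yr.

Unit 1 (fractured basalt): v = 4.02×0.0046/0.06 = 0.3082 m/d, t = 1330/0.3082 = 4315 d
Unit 2 (fine sand): v = 7.25×0.0046/0.32 = 0.1042 m/d, t = 1330/0.1042 = 12760 d
Faster: 4315 d / 365 = 11.8 yr

11.8 years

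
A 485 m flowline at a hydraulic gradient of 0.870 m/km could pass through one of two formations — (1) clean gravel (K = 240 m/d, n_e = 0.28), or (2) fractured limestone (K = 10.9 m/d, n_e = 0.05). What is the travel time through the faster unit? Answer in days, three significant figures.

Unit 1 (clean gravel): v = 240×8.7e-4/0.28 = 0.7457 m/d, t = 485/0.7457 = 650.4 d
Unit 2 (fractured limestone): v = 10.9×8.7e-4/0.05 = 0.1897 m/d, t = 485/0.1897 = 2557 d
Faster unit: t = 650 d

650 days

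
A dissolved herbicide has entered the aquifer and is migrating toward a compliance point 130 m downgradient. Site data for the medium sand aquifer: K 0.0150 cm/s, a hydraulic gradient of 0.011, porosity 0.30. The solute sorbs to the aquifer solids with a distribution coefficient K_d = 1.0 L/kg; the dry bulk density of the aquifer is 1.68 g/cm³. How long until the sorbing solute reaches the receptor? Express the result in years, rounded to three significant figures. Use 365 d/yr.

4.95 years

K = 0.0150 cm/s × 864 = 12.96 m/d
Specific discharge q = 12.96 × 0.011 = 0.1426 m/d
Seepage velocity v = q / n = 0.1426 / 0.30 = 0.4752 m/d
Retardation R = 1 + ρ_b·K_d/n = 1 + 1.68×1.0/0.30 = 6.600
Contaminant velocity v_c = v/R = 0.4752/6.600 = 0.07200 m/d
t = L/v_c = 130/0.07200 = 1806 d
   = 1806/365 = 4.95 yr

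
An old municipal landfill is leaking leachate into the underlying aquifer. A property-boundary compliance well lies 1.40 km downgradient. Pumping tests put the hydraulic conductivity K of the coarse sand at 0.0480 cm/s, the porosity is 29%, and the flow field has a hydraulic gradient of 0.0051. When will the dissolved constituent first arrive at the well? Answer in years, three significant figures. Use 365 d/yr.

K = 0.0480 cm/s × 864 = 41.47 m/d
Specific discharge q = 41.47 × 0.0051 = 0.2115 m/d
Average linear velocity = 0.2115 / 0.29 = 0.7293 m/d
L = 1.40 km = 1400 m
t = L / v = 1400 / 0.7293 = 1920 d
   = 1920 / 365 = 5.26 yr

5.26 years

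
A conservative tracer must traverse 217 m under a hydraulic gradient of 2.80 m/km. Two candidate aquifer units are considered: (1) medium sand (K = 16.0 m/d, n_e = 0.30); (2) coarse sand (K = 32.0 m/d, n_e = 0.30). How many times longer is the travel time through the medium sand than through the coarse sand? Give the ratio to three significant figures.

Unit 1 (medium sand): v = 16.0×0.0028/0.30 = 0.1493 m/d, t = 217/0.1493 = 1453 d
Unit 2 (coarse sand): v = 32.0×0.0028/0.30 = 0.2987 m/d, t = 217/0.2987 = 726.6 d
t(medium sand) / t(coarse sand) = 1453/726.6 = 2.00

2.00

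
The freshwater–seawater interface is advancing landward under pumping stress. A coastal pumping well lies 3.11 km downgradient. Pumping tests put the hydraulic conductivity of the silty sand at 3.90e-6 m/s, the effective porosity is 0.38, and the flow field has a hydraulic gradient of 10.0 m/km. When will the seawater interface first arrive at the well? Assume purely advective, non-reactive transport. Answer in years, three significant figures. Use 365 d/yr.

K = 3.90e-6 m/s × 86400 s/d = 0.3370 m/d
q = Ki = 0.3370 × 0.010 = 0.003370 m/d
v = Ki/n = 0.3370·0.010/0.38 = 0.008867 m/d
L = 3.11 km = 3110 m
t = L / v = 3110 / 0.008867 = 350700 d
   = 350700 / 365 = 961 yr

961 years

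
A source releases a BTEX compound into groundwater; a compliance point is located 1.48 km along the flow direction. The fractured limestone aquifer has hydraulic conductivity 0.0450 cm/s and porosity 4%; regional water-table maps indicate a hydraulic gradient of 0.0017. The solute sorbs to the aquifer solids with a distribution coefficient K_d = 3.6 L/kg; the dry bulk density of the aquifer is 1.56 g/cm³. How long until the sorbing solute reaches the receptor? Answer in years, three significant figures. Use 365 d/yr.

K = 0.0450 cm/s × 864 = 38.88 m/d
Specific discharge q = 38.88 × 0.0017 = 0.06610 m/d
v_s = q/n_e = 0.06610/0.04 = 1.652 m/d
Retardation R = 1 + ρ_b·K_d/n = 1 + 1.56×3.6/0.04 = 141.4
Contaminant velocity v_c = v/R = 1.652/141.4 = 0.01169 m/d
L = 1.48 km = 1480 m
t = L/v_c = 1480/0.01169 = 126600 d
   = 126600/365 = 347 yr

347 years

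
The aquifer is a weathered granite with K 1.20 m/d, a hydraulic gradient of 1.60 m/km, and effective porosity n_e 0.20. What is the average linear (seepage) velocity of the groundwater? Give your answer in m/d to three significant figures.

Specific discharge q = 1.20 × 0.0016 = 0.001920 m/d
v = Ki/n = 1.20·0.0016/0.20 = 0.009600 m/d

0.00960 m/d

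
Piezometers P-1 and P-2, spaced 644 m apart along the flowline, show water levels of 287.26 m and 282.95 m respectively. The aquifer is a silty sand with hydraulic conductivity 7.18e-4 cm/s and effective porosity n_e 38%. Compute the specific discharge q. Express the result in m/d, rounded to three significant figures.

Hydraulic gradient i = (287.26 − 282.95) / 644 = 4.31 / 644 = 0.006693
K = 7.18e-4 cm/s × 864 = 0.6204 m/d
Specific discharge q = 0.6204 × 0.006693 = 0.004152 m/d

0.00415 m/d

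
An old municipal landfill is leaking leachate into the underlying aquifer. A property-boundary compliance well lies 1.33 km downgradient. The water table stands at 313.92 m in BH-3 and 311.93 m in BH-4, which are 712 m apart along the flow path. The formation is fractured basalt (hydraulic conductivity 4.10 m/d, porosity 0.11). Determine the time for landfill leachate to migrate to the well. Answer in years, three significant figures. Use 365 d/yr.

35.0 years

Hydraulic gradient i = (313.92 − 311.93) / 712 = 1.99 / 712 = 0.002795
q = Ki = 4.10 × 0.002795 = 0.01146 m/d
v_s = q/n_e = 0.01146/0.11 = 0.1042 m/d
L = 1.33 km = 1330 m
t = L / v = 1330 / 0.1042 = 12770 d
   = 12770 / 365 = 35.0 yr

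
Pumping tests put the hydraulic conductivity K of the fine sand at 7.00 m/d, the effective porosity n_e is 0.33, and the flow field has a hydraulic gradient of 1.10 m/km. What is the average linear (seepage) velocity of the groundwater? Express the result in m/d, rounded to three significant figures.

q = Ki = 7.00 × 0.0011 = 0.007700 m/d
v_s = q/n_e = 0.007700/0.33 = 0.02333 m/d

0.0233 m/d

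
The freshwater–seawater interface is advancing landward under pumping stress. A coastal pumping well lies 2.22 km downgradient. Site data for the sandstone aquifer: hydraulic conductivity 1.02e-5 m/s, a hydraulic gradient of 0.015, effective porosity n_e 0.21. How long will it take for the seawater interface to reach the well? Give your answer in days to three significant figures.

K = 1.02e-5 m/s × 86400 s/d = 0.8813 m/d
q = Ki = 0.8813 × 0.015 = 0.01322 m/d
Average linear velocity = 0.01322 / 0.21 = 0.06295 m/d
L = 2.22 km = 2220 m
t = L / v = 2220 / 0.06295 = 35270 d

35300 days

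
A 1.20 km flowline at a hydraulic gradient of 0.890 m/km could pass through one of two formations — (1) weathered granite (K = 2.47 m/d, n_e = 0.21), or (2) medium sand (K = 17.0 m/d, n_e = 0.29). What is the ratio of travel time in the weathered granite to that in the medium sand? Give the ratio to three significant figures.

Unit 1 (weathered granite): v = 2.47×8.9e-4/0.21 = 0.01047 m/d, t = 1200/0.01047 = 114600 d
Unit 2 (medium sand): v = 17.0×8.9e-4/0.29 = 0.05217 m/d, t = 1200/0.05217 = 23000 d
t(weathered granite) / t(medium sand) = 114600/23000 = 4.98

4.98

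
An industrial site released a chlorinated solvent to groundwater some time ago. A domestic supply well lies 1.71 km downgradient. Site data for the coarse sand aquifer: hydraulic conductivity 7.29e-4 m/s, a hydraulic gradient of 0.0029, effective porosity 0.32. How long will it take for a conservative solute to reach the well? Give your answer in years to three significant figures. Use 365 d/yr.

8.21 years

K = 7.29e-4 m/s × 86400 s/d = 62.99 m/d
q = Ki = 62.99 × 0.0029 = 0.1827 m/d
v = Ki/n = 62.99·0.0029/0.32 = 0.5708 m/d
L = 1.71 km = 1710 m
t = L / v = 1710 / 0.5708 = 2996 d
   = 2996 / 365 = 8.21 yr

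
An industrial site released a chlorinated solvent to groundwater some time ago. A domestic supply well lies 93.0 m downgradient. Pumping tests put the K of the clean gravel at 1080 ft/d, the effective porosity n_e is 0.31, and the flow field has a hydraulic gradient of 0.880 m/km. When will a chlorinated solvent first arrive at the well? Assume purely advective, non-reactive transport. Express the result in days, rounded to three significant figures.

K = 1080 ft/d × 0.3048 = 329.2 m/d
Darcy flux q = K·i = 329.2 × 8.8e-4 = 0.2897 m/d
v_s = q/n_e = 0.2897/0.31 = 0.9345 m/d
t = L / v = 93.0 / 0.9345 = 99.52 d

99.5 days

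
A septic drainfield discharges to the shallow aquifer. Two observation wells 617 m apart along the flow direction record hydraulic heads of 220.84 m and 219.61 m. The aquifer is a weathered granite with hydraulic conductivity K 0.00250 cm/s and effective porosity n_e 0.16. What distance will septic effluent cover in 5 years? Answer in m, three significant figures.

Hydraulic gradient i = (220.84 − 219.61) / 617 = 1.23 / 617 = 0.001994
K = 0.00250 cm/s × 864 = 2.160 m/d
Specific discharge q = 2.160 × 0.001994 = 0.004306 m/d
v = Ki/n = 2.160·0.001994/0.16 = 0.02691 m/d
T = 5 yr × 365 = 1825 d
L = v × T = 0.02691 × 1825 = 49.12 m

49.1 m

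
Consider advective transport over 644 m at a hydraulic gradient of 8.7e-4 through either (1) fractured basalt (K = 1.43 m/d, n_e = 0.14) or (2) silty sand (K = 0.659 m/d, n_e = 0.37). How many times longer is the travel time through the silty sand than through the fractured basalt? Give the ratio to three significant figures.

5.73

Unit 1 (fractured basalt): v = 1.43×8.7e-4/0.14 = 0.008886 m/d, t = 644/0.008886 = 72470 d
Unit 2 (silty sand): v = 0.659×8.7e-4/0.37 = 0.001550 m/d, t = 644/0.001550 = 415600 d
t(silty sand) / t(fractured basalt) = 415600/72470 = 5.73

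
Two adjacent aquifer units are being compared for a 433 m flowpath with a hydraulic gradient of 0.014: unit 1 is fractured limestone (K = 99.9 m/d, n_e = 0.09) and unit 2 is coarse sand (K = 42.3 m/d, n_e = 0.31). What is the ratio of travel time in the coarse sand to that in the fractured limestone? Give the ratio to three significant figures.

Unit 1 (fractured limestone): v = 99.9×0.014/0.09 = 15.54 m/d, t = 433/15.54 = 27.86 d
Unit 2 (coarse sand): v = 42.3×0.014/0.31 = 1.910 m/d, t = 433/1.910 = 226.7 d
t(coarse sand) / t(fractured limestone) = 226.7/27.86 = 8.13

8.13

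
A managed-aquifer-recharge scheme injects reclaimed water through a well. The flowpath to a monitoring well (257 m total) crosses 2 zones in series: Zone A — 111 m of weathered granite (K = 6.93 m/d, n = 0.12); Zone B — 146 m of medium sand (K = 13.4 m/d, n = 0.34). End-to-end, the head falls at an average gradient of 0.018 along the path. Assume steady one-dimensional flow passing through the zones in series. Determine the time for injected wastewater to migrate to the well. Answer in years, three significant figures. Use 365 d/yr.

For zones in series the flux q is common to all zones; the equivalent conductivity is the harmonic (thickness-weighted) mean, K_eq = L_total / Σ(L_j/K_j).
Σ(L/K) = 111/6.93 + 146/13.4 = 16.02 + 10.90 = 26.91 d
K_eq = L_total / Σ(L/K) = 257 / 26.91 = 9.549 m/d
q = K_eq · i = 9.549 × 0.018 = 0.1719 m/d (same in every zone)
Zone A: v = q/n = 0.1719/0.12 = 1.432 m/d → t_A = 111/1.432 = 77.49 d
Zone B: v = q/n = 0.1719/0.34 = 0.5056 m/d → t_B = 146/0.5056 = 288.8 d
Total t = 77.49 + 288.8 = 366.3 d
   = 366.3 / 365 = 1.00 yr

1.00 years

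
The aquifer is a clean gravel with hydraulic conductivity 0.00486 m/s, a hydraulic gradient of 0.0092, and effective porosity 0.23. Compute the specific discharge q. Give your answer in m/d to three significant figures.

3.86 m/d

K = 0.00486 m/s × 86400 s/d = 419.9 m/d
q = Ki = 419.9 × 0.0092 = 3.863 m/d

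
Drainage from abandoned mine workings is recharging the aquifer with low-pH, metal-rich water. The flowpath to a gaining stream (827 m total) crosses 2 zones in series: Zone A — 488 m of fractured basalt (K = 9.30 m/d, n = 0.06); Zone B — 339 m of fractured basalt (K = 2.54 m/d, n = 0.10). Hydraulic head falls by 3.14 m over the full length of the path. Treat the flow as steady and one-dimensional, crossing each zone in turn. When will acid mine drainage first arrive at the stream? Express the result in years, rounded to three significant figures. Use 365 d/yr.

Steady 1-D flow in series ⇒ the Darcy flux q is identical in every zone and the zone head losses add (resistances L/K in series).
Σ(L/K) = 488/9.30 + 339/2.54 = 52.47 + 133.5 = 185.9 d
q = ΔH / Σ(L/K) = 3.14 / 185.9 = 0.01689 m/d (same in every zone)
Zone A: v = q/n = 0.01689/0.06 = 0.2815 m/d → t_A = 488/0.2815 = 1734 d
Zone B: v = q/n = 0.01689/0.10 = 0.1689 m/d → t_B = 339/0.1689 = 2007 d
Total t = 1734 + 2007 = 3741 d
   = 3741 / 365 = 10.3 yr

10.3 years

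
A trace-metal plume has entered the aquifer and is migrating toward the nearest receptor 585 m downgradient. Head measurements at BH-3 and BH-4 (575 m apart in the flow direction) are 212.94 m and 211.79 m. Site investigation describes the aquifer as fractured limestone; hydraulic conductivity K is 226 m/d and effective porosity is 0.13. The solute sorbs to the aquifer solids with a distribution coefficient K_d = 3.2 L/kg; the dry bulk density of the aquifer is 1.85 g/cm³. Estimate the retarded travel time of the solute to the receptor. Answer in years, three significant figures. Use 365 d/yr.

Hydraulic gradient i = (212.94 − 211.79) / 575 = 1.15 / 575 = 0.002000
Darcy flux q = K·i = 226 × 0.002000 = 0.4520 m/d
Seepage velocity v = q / n = 0.4520 / 0.13 = 3.477 m/d
Retardation R = 1 + ρ_b·K_d/n = 1 + 1.85×3.2/0.13 = 46.54
Contaminant velocity v_c = v/R = 3.477/46.54 = 0.07471 m/d
t = L/v_c = 585/0.07471 = 7830 d
   = 7830/365 = 21.5 yr

21.5 years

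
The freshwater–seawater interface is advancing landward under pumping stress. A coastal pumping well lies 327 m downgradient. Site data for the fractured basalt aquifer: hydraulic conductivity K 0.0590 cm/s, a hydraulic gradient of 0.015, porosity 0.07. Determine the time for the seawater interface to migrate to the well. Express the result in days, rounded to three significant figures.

K = 0.0590 cm/s × 864 = 50.98 m/d
Darcy flux q = K·i = 50.98 × 0.015 = 0.7646 m/d
Average linear velocity = 0.7646 / 0.07 = 10.92 m/d
t = L / v = 327 / 10.92 = 29.94 d

29.9 days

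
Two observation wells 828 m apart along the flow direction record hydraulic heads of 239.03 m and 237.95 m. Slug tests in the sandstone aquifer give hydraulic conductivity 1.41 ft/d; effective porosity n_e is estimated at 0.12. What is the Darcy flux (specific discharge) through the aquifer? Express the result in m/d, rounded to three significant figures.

Hydraulic gradient i = (239.03 − 237.95) / 828 = 1.08 / 828 = 0.001304
K = 1.41 ft/d × 0.3048 = 0.4298 m/d
Specific discharge q = 0.4298 × 0.001304 = 5.606e-4 m/d

5.61e-4 m/d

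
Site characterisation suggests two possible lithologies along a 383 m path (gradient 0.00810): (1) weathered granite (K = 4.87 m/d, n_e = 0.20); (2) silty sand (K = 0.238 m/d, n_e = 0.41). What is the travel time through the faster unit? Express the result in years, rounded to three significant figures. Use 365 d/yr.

5.32 years

Unit 1 (weathered granite): v = 4.87×0.0081/0.20 = 0.1972 m/d, t = 383/0.1972 = 1942 d
Unit 2 (silty sand): v = 0.238×0.0081/0.41 = 0.004702 m/d, t = 383/0.004702 = 81460 d
Faster: 1942 d / 365 = 5.32 yr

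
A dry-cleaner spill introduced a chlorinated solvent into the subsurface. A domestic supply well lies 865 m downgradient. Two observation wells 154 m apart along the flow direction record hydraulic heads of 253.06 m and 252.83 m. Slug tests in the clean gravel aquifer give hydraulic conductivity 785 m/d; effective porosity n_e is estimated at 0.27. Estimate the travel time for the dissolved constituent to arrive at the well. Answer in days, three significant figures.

199 days

Hydraulic gradient i = (253.06 − 252.83) / 154 = 0.23 / 154 = 0.001494
Darcy flux q = K·i = 785 × 0.001494 = 1.172 m/d
Average linear velocity = 1.172 / 0.27 = 4.342 m/d
t = L / v = 865 / 4.342 = 199.2 d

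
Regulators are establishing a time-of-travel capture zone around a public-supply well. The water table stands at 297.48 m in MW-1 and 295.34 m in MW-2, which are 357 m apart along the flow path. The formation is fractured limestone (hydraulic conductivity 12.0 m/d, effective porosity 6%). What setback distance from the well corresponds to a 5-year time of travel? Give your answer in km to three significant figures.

Hydraulic gradient i = (297.48 − 295.34) / 357 = 2.14 / 357 = 0.005994
q = Ki = 12.0 × 0.005994 = 0.07193 m/d
Seepage velocity v = q / n = 0.07193 / 0.06 = 1.199 m/d
T = 5 yr × 365 = 1825 d
L = v × T = 1.199 × 1825 = 2188 m
   = 2.19 km

2.19 km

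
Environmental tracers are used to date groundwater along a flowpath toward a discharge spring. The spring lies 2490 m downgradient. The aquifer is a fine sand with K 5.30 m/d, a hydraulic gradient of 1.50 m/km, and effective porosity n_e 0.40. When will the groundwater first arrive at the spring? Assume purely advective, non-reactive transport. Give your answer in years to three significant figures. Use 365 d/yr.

q = Ki = 5.30 × 0.0015 = 0.007950 m/d
Average linear velocity = 0.007950 / 0.40 = 0.01988 m/d
t = L / v = 2490 / 0.01988 = 125300 d
   = 125300 / 365 = 343 yr

343 years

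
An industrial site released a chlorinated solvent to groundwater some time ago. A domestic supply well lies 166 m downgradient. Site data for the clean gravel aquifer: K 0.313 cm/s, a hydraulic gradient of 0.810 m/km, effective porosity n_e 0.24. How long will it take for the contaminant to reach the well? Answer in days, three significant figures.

K = 0.313 cm/s × 864 = 270.4 m/d
q = Ki = 270.4 × 8.1e-4 = 0.2190 m/d
Average linear velocity = 0.2190 / 0.24 = 0.9127 m/d
t = L / v = 166 / 0.9127 = 181.9 d

182 days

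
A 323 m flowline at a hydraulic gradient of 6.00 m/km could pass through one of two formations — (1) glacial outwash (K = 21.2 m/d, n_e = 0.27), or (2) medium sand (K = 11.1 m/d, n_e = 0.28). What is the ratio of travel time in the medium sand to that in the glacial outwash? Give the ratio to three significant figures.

Unit 1 (glacial outwash): v = 21.2×0.0060/0.27 = 0.4711 m/d, t = 323/0.4711 = 685.6 d
Unit 2 (medium sand): v = 11.1×0.0060/0.28 = 0.2379 m/d, t = 323/0.2379 = 1358 d
t(medium sand) / t(glacial outwash) = 1358/685.6 = 1.98

1.98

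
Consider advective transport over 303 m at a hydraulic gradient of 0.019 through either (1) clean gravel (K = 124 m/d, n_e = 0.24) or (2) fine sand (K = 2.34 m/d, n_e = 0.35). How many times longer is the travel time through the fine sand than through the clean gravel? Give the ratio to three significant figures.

Unit 1 (clean gravel): v = 124×0.019/0.24 = 9.817 m/d, t = 303/9.817 = 30.87 d
Unit 2 (fine sand): v = 2.34×0.019/0.35 = 0.1270 m/d, t = 303/0.1270 = 2385 d
t(fine sand) / t(clean gravel) = 2385/30.87 = 77.3

77.3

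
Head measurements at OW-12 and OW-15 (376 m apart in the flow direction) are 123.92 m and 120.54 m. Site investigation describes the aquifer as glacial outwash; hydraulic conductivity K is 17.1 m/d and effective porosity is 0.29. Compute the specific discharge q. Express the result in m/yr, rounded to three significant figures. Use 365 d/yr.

Hydraulic gradient i = (123.92 − 120.54) / 376 = 3.38 / 376 = 0.008989
Darcy flux q = K·i = 17.1 × 0.008989 = 0.1537 m/d
   = 0.1537 × 365 = 56.1 m/yr

56.1 m/yr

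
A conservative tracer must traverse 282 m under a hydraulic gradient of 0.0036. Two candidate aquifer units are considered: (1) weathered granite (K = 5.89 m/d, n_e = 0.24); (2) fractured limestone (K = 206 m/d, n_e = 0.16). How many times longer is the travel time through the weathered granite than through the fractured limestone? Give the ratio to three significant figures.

52.5

Unit 1 (weathered granite): v = 5.89×0.0036/0.24 = 0.08835 m/d, t = 282/0.08835 = 3192 d
Unit 2 (fractured limestone): v = 206×0.0036/0.16 = 4.635 m/d, t = 282/4.635 = 60.84 d
t(weathered granite) / t(fractured limestone) = 3192/60.84 = 52.5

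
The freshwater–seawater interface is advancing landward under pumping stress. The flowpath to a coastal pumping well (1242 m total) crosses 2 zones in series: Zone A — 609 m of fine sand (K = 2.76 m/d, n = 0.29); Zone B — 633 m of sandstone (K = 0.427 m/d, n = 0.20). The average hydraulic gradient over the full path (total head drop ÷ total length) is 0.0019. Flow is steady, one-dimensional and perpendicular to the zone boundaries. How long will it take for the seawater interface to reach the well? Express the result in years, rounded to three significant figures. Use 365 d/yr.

For zones in series the flux q is common to all zones; the equivalent conductivity is the harmonic (thickness-weighted) mean, K_eq = L_total / Σ(L_j/K_j).
Σ(L/K) = 609/2.76 + 633/0.427 = 220.7 + 1482 = 1703 d
K_eq = L_total / Σ(L/K) = 1242 / 1703 = 0.7293 m/d
q = K_eq · i = 0.7293 × 0.0019 = 0.001386 m/d (same in every zone)
Zone A: v = q/n = 0.001386/0.29 = 0.004778 m/d → t_A = 609/0.004778 = 127500 d
Zone B: v = q/n = 0.001386/0.20 = 0.006928 m/d → t_B = 633/0.006928 = 91370 d
Total t = 127500 + 91370 = 218800 d
   = 218800 / 365 = 600 yr

600 years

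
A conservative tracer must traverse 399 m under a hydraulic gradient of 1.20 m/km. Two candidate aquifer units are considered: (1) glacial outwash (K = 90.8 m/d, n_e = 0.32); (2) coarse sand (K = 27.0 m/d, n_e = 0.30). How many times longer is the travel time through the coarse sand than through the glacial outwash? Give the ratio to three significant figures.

3.15

Unit 1 (glacial outwash): v = 90.8×0.0012/0.32 = 0.3405 m/d, t = 399/0.3405 = 1172 d
Unit 2 (coarse sand): v = 27.0×0.0012/0.30 = 0.1080 m/d, t = 399/0.1080 = 3694 d
t(coarse sand) / t(glacial outwash) = 3694/1172 = 3.15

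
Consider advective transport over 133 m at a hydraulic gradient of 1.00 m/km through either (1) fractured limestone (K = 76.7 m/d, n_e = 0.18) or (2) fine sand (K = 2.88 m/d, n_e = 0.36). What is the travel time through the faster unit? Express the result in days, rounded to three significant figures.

312 days

Unit 1 (fractured limestone): v = 76.7×0.0010/0.18 = 0.4261 m/d, t = 133/0.4261 = 312.1 d
Unit 2 (fine sand): v = 2.88×0.0010/0.36 = 0.008000 m/d, t = 133/0.008000 = 16630 d
Faster unit: t = 312 d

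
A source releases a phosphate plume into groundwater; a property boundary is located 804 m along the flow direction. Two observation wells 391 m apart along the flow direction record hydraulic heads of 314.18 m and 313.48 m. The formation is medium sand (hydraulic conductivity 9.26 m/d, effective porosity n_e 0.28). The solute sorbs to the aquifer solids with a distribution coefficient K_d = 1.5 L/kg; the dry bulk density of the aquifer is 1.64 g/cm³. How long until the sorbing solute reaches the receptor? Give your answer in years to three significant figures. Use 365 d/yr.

Hydraulic gradient i = (314.18 − 313.48) / 391 = 0.70 / 391 = 0.001790
Specific discharge q = 9.26 × 0.001790 = 0.01658 m/d
v_s = q/n_e = 0.01658/0.28 = 0.05921 m/d
Retardation R = 1 + ρ_b·K_d/n = 1 + 1.64×1.5/0.28 = 9.786
Contaminant velocity v_c = v/R = 0.05921/9.786 = 0.006050 m/d
t = L/v_c = 804/0.006050 = 132900 d
   = 132900/365 = 364 yr

364 years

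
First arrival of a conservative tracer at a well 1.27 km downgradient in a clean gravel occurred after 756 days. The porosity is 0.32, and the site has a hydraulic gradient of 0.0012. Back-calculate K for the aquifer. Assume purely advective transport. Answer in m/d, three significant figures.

L = 1.27 km = 1270 m
v = L / t = 1270 / 756 = 1.680 m/d
K = v · n / i = 1.680 × 0.32 / 0.0012 = 448 m/d

448 m/d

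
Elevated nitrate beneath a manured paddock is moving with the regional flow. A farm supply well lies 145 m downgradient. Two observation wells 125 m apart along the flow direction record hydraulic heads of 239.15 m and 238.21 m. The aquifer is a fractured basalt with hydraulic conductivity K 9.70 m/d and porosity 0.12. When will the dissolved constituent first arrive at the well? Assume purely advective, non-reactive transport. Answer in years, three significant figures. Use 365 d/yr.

0.654 years

Hydraulic gradient i = (239.15 − 238.21) / 125 = 0.94 / 125 = 0.007520
Darcy flux q = K·i = 9.70 × 0.007520 = 0.07294 m/d
v = Ki/n = 9.70·0.007520/0.12 = 0.6079 m/d
t = L / v = 145 / 0.6079 = 238.5 d
   = 238.5 / 365 = 0.654 yr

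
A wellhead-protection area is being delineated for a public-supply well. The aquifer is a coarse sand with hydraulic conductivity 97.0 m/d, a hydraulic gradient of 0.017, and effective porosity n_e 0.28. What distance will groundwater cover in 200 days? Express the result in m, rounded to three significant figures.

1180 m

Specific discharge q = 97.0 × 0.017 = 1.649 m/d
v = Ki/n = 97.0·0.017/0.28 = 5.889 m/d
L = v × T = 5.889 × 200 = 1178 m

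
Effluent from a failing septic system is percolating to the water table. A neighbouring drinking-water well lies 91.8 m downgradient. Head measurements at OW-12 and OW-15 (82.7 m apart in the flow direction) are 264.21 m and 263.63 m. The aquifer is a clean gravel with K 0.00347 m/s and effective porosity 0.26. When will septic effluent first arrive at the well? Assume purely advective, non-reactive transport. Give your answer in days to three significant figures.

Hydraulic gradient i = (264.21 − 263.63) / 82.7 = 0.58 / 82.7 = 0.007013
K = 0.00347 m/s × 86400 s/d = 299.8 m/d
Specific discharge q = 299.8 × 0.007013 = 2.103 m/d
v = Ki/n = 299.8·0.007013/0.26 = 8.087 m/d
t = L / v = 91.8 / 8.087 = 11.35 d

11.4 days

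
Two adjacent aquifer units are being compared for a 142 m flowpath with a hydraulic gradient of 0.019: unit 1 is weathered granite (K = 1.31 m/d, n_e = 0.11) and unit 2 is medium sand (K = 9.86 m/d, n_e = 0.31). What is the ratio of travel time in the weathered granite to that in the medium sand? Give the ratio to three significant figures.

2.67

Unit 1 (weathered granite): v = 1.31×0.019/0.11 = 0.2263 m/d, t = 142/0.2263 = 627.6 d
Unit 2 (medium sand): v = 9.86×0.019/0.31 = 0.6043 m/d, t = 142/0.6043 = 235.0 d
t(weathered granite) / t(medium sand) = 627.6/235.0 = 2.67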